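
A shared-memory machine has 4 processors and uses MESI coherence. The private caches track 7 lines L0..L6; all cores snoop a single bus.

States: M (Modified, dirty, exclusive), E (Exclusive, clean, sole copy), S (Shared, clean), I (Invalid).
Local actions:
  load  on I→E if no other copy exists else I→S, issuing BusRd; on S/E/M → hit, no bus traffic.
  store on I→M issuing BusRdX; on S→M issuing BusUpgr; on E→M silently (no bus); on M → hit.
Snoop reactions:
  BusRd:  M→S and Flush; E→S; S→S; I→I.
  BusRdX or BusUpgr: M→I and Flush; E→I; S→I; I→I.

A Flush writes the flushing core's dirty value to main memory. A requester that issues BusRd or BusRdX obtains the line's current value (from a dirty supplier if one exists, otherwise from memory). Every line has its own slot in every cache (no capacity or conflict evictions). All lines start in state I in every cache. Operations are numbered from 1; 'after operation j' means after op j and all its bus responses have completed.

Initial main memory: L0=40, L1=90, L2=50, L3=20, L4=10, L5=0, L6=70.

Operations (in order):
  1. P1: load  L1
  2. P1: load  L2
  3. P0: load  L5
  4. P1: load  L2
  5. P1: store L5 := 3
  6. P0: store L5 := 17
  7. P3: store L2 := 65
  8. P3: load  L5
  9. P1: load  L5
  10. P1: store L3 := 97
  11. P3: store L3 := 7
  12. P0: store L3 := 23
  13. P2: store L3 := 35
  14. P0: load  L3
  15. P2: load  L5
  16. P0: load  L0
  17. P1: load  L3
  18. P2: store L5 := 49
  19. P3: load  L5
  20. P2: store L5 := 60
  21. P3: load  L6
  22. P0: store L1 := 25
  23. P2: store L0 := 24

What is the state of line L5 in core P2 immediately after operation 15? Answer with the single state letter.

state = S

[1] P1: load  L1 | P0:I, P1:E(90), P2:I, P3:I | bus: BusRd
[2] P1: load  L2 | P0:I, P1:E(50), P2:I, P3:I | bus: BusRd
[3] P0: load  L5 | P0:E(0), P1:I, P2:I, P3:I | bus: BusRd
[4] P1: load  L2 | P0:I, P1:E(50), P2:I, P3:I | bus: none
[5] P1: store L5 := 3 | P0:I, P1:M(3), P2:I, P3:I | bus: BusRdX
[6] P0: store L5 := 17 | P0:M(17), P1:I, P2:I, P3:I | bus: BusRdX,Flush
[7] P3: store L2 := 65 | P0:I, P1:I, P2:I, P3:M(65) | bus: BusRdX
[8] P3: load  L5 | P0:S(17), P1:I, P2:I, P3:S(17) | bus: BusRd,Flush
[9] P1: load  L5 | P0:S(17), P1:S(17), P2:I, P3:S(17) | bus: BusRd
[10] P1: store L3 := 97 | P0:I, P1:M(97), P2:I, P3:I | bus: BusRdX
[11] P3: store L3 := 7 | P0:I, P1:I, P2:I, P3:M(7) | bus: BusRdX,Flush
[12] P0: store L3 := 23 | P0:M(23), P1:I, P2:I, P3:I | bus: BusRdX,Flush
[13] P2: store L3 := 35 | P0:I, P1:I, P2:M(35), P3:I | bus: BusRdX,Flush
[14] P0: load  L3 | P0:S(35), P1:I, P2:S(35), P3:I | bus: BusRd,Flush
[15] P2: load  L5 | P0:S(17), P1:S(17), P2:S(17), P3:S(17) | bus: BusRd
[16] P0: load  L0 | P0:E(40), P1:I, P2:I, P3:I | bus: BusRd
[17] P1: load  L3 | P0:S(35), P1:S(35), P2:S(35), P3:I | bus: BusRd
[18] P2: store L5 := 49 | P0:I, P1:I, P2:M(49), P3:I | bus: BusUpgr
[19] P3: load  L5 | P0:I, P1:I, P2:S(49), P3:S(49) | bus: BusRd,Flush
[20] P2: store L5 := 60 | P0:I, P1:I, P2:M(60), P3:I | bus: BusUpgr
[21] P3: load  L6 | P0:I, P1:I, P2:I, P3:E(70) | bus: BusRd
[22] P0: store L1 := 25 | P0:M(25), P1:I, P2:I, P3:I | bus: BusRdX
[23] P2: store L0 := 24 | P0:I, P1:I, P2:M(24), P3:I | bus: BusRdX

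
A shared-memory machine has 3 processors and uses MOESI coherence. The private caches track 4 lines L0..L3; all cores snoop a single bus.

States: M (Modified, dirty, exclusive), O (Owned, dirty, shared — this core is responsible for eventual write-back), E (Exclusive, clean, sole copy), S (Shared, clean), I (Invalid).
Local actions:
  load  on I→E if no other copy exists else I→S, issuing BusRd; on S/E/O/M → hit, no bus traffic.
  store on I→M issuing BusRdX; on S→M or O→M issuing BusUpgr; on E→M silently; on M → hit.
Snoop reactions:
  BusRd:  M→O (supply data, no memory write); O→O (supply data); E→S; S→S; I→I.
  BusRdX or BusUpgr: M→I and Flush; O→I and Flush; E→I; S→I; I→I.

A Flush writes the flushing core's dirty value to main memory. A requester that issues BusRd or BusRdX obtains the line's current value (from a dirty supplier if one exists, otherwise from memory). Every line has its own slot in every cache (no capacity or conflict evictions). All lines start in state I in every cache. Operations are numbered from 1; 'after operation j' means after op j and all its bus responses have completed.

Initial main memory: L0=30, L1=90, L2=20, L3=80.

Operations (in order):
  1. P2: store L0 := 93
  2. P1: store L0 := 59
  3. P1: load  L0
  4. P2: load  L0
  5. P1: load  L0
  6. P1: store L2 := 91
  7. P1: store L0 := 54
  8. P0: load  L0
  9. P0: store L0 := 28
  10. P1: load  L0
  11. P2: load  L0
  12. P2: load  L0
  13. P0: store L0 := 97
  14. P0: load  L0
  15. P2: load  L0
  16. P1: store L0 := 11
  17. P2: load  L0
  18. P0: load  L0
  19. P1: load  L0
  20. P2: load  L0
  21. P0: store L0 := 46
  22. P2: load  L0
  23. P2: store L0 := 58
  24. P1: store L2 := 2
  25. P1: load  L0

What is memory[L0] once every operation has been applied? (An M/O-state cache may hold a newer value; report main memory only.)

step 1: P2: store L0 := 93  ⟶  IIM  (L0)  txn=BusRdX  M[L0]=30
step 2: P1: store L0 := 59  ⟶  IMI  (L0)  txn=BusRdX+Flush  M[L0]=93
step 3: P1: load  L0  ⟶  IMI  (L0)  txn=∅  M[L0]=93
step 4: P2: load  L0  ⟶  IOS  (L0)  txn=BusRd  M[L0]=93
step 5: P1: load  L0  ⟶  IOS  (L0)  txn=∅  M[L0]=93
step 6: P1: store L2 := 91  ⟶  IMI  (L2)  txn=BusRdX  M[L2]=20
step 7: P1: store L0 := 54  ⟶  IMI  (L0)  txn=BusUpgr  M[L0]=93
step 8: P0: load  L0  ⟶  SOI  (L0)  txn=BusRd  M[L0]=93
step 9: P0: store L0 := 28  ⟶  MII  (L0)  txn=BusUpgr+Flush  M[L0]=54
step 10: P1: load  L0  ⟶  OSI  (L0)  txn=BusRd  M[L0]=54
step 11: P2: load  L0  ⟶  OSS  (L0)  txn=BusRd  M[L0]=54
step 12: P2: load  L0  ⟶  OSS  (L0)  txn=∅  M[L0]=54
step 13: P0: store L0 := 97  ⟶  MII  (L0)  txn=BusUpgr  M[L0]=54
step 14: P0: load  L0  ⟶  MII  (L0)  txn=∅  M[L0]=54
step 15: P2: load  L0  ⟶  OIS  (L0)  txn=BusRd  M[L0]=54
step 16: P1: store L0 := 11  ⟶  IMI  (L0)  txn=BusRdX+Flush  M[L0]=97
step 17: P2: load  L0  ⟶  IOS  (L0)  txn=BusRd  M[L0]=97
step 18: P0: load  L0  ⟶  SOS  (L0)  txn=BusRd  M[L0]=97
step 19: P1: load  L0  ⟶  SOS  (L0)  txn=∅  M[L0]=97
step 20: P2: load  L0  ⟶  SOS  (L0)  txn=∅  M[L0]=97
step 21: P0: store L0 := 46  ⟶  MII  (L0)  txn=BusUpgr+Flush  M[L0]=11
step 22: P2: load  L0  ⟶  OIS  (L0)  txn=BusRd  M[L0]=11
step 23: P2: store L0 := 58  ⟶  IIM  (L0)  txn=BusUpgr+Flush  M[L0]=46
step 24: P1: store L2 := 2  ⟶  IMI  (L2)  txn=∅  M[L2]=20
step 25: P1: load  L0  ⟶  ISO  (L0)  txn=BusRd  M[L0]=46

memory[L0] = 46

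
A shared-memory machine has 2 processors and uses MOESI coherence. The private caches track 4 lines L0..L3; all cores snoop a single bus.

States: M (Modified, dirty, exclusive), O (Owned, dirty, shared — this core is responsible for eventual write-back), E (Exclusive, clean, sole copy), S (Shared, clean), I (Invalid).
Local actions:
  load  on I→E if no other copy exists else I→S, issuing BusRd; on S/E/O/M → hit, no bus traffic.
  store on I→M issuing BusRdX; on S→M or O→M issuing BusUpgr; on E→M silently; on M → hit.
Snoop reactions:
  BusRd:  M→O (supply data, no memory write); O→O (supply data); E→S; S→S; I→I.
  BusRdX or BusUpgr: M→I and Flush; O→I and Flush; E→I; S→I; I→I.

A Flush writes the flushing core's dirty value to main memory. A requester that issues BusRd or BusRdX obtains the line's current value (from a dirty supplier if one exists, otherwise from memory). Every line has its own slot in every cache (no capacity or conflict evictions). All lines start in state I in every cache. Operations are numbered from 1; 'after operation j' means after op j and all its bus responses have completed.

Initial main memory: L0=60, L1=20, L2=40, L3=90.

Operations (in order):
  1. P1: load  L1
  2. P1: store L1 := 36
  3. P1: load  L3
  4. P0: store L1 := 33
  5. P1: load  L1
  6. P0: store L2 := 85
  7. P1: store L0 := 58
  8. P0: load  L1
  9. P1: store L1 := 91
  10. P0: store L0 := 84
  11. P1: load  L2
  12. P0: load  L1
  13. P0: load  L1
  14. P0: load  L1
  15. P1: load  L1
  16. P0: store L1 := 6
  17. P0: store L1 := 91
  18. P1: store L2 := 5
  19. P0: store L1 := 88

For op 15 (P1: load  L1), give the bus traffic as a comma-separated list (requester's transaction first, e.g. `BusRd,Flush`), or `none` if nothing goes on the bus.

bus = none

  op1 P1: load  L1 → I/E on L1; bus BusRd; mem=20
  op2 P1: store L1 := 36 → I/M on L1; bus (none); mem=20
  op3 P1: load  L3 → I/E on L3; bus BusRd; mem=90
  op4 P0: store L1 := 33 → M/I on L1; bus BusRdX Flush; mem=36
  op5 P1: load  L1 → O/S on L1; bus BusRd; mem=36
  op6 P0: store L2 := 85 → M/I on L2; bus BusRdX; mem=40
  op7 P1: store L0 := 58 → I/M on L0; bus BusRdX; mem=60
  op8 P0: load  L1 → O/S on L1; bus (none); mem=36
  op9 P1: store L1 := 91 → I/M on L1; bus BusUpgr Flush; mem=33
  op10 P0: store L0 := 84 → M/I on L0; bus BusRdX Flush; mem=58
  op11 P1: load  L2 → O/S on L2; bus BusRd; mem=40
  op12 P0: load  L1 → S/O on L1; bus BusRd; mem=33
  op13 P0: load  L1 → S/O on L1; bus (none); mem=33
  op14 P0: load  L1 → S/O on L1; bus (none); mem=33
  op15 P1: load  L1 → S/O on L1; bus (none); mem=33
  op16 P0: store L1 := 6 → M/I on L1; bus BusUpgr Flush; mem=91
  op17 P0: store L1 := 91 → M/I on L1; bus (none); mem=91
  op18 P1: store L2 := 5 → I/M on L2; bus BusUpgr Flush; mem=85
  op19 P0: store L1 := 88 → M/I on L1; bus (none); mem=91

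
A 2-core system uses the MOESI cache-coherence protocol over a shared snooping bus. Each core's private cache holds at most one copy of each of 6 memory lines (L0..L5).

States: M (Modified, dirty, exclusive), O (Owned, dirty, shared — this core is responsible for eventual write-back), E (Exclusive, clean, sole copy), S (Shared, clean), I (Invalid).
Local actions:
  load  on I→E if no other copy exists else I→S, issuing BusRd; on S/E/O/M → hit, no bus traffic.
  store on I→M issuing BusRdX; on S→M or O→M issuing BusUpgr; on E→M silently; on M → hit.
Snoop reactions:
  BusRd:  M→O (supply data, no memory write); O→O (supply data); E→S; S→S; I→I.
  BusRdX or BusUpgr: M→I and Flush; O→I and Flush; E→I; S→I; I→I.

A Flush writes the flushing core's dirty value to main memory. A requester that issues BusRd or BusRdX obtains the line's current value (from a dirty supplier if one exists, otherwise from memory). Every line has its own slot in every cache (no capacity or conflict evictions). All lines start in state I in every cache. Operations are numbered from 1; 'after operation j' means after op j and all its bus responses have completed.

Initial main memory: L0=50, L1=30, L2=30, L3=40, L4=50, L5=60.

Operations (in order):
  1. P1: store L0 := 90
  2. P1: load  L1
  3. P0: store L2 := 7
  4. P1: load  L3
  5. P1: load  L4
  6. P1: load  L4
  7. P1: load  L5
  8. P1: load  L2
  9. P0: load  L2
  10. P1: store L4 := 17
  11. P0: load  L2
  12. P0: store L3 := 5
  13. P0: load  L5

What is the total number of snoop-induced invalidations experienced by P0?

  op1 P1: store L0 := 90 → I/M on L0; bus BusRdX; mem=50
  op2 P1: load  L1 → I/E on L1; bus BusRd; mem=30
  op3 P0: store L2 := 7 → M/I on L2; bus BusRdX; mem=30
  op4 P1: load  L3 → I/E on L3; bus BusRd; mem=40
  op5 P1: load  L4 → I/E on L4; bus BusRd; mem=50
  op6 P1: load  L4 → I/E on L4; bus (none); mem=50
  op7 P1: load  L5 → I/E on L5; bus BusRd; mem=60
  op8 P1: load  L2 → O/S on L2; bus BusRd; mem=30
  op9 P0: load  L2 → O/S on L2; bus (none); mem=30
  op10 P1: store L4 := 17 → I/M on L4; bus (none); mem=50
  op11 P0: load  L2 → O/S on L2; bus (none); mem=30
  op12 P0: store L3 := 5 → M/I on L3; bus BusRdX; mem=40
  op13 P0: load  L5 → S/S on L5; bus BusRd; mem=60

invalidations = 0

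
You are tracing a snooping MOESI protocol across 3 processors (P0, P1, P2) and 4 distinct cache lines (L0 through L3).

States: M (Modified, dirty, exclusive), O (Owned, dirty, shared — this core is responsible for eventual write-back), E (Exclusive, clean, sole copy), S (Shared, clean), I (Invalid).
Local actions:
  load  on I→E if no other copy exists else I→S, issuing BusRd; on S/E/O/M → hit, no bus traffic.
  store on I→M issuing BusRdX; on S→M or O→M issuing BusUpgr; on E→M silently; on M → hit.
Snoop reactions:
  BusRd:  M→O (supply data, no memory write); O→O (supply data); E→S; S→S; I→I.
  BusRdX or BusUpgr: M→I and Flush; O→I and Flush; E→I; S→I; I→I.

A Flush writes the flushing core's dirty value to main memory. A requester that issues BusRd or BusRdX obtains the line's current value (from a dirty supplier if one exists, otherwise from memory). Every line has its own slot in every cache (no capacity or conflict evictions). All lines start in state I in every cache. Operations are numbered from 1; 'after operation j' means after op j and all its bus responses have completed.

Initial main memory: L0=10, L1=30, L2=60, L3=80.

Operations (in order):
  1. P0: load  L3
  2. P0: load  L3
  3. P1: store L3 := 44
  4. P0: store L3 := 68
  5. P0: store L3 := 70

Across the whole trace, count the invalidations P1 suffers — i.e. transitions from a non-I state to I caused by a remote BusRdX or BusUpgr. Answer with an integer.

step 1: P0: load  L3  ⟶  EII  (L3)  txn=BusRd  M[L3]=80
step 2: P0: load  L3  ⟶  EII  (L3)  txn=∅  M[L3]=80
step 3: P1: store L3 := 44  ⟶  IMI  (L3)  txn=BusRdX  M[L3]=80
step 4: P0: store L3 := 68  ⟶  MII  (L3)  txn=BusRdX+Flush  M[L3]=44
step 5: P0: store L3 := 70  ⟶  MII  (L3)  txn=∅  M[L3]=44

invalidations = 1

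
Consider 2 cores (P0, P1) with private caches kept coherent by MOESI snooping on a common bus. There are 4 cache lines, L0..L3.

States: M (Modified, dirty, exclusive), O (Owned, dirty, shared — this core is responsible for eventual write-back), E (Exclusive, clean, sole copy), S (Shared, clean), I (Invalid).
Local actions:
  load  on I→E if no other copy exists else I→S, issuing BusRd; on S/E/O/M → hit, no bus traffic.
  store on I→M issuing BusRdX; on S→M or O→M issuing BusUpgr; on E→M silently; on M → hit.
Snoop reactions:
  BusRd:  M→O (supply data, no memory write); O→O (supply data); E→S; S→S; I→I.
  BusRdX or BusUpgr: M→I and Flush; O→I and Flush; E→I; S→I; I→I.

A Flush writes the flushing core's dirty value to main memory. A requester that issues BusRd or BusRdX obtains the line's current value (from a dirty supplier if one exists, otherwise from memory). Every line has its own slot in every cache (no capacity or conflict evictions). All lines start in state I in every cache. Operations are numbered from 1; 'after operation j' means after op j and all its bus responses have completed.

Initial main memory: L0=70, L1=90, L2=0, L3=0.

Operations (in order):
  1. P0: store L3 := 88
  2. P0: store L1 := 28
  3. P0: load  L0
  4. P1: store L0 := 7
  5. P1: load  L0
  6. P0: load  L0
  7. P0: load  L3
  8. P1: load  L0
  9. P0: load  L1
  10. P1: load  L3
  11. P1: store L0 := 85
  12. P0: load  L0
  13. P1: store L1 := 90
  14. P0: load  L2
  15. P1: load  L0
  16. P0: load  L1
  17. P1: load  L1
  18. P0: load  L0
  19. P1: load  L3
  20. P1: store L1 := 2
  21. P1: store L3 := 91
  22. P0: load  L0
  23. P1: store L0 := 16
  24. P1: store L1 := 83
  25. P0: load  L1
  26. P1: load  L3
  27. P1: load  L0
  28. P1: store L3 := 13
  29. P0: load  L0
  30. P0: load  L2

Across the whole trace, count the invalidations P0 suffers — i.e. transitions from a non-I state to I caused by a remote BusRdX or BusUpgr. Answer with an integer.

invalidations = 6

1. P0: store L3 := 88  bus=[BusRdX]  L3: P0=M P1=I  mem[L3]=0
2. P0: store L1 := 28  bus=[BusRdX]  L1: P0=M P1=I  mem[L1]=90
3. P0: load  L0  bus=[BusRd]  L0: P0=E P1=I  mem[L0]=70
4. P1: store L0 := 7  bus=[BusRdX]  L0: P0=I P1=M  mem[L0]=70
5. P1: load  L0  bus=[-]  L0: P0=I P1=M  mem[L0]=70
6. P0: load  L0  bus=[BusRd]  L0: P0=S P1=O  mem[L0]=70
7. P0: load  L3  bus=[-]  L3: P0=M P1=I  mem[L3]=0
8. P1: load  L0  bus=[-]  L0: P0=S P1=O  mem[L0]=70
9. P0: load  L1  bus=[-]  L1: P0=M P1=I  mem[L1]=90
10. P1: load  L3  bus=[BusRd]  L3: P0=O P1=S  mem[L3]=0
11. P1: store L0 := 85  bus=[BusUpgr]  L0: P0=I P1=M  mem[L0]=70
12. P0: load  L0  bus=[BusRd]  L0: P0=S P1=O  mem[L0]=70
13. P1: store L1 := 90  bus=[BusRdX,Flush]  L1: P0=I P1=M  mem[L1]=28
14. P0: load  L2  bus=[BusRd]  L2: P0=E P1=I  mem[L2]=0
15. P1: load  L0  bus=[-]  L0: P0=S P1=O  mem[L0]=70
16. P0: load  L1  bus=[BusRd]  L1: P0=S P1=O  mem[L1]=28
17. P1: load  L1  bus=[-]  L1: P0=S P1=O  mem[L1]=28
18. P0: load  L0  bus=[-]  L0: P0=S P1=O  mem[L0]=70
19. P1: load  L3  bus=[-]  L3: P0=O P1=S  mem[L3]=0
20. P1: store L1 := 2  bus=[BusUpgr]  L1: P0=I P1=M  mem[L1]=28
21. P1: store L3 := 91  bus=[BusUpgr,Flush]  L3: P0=I P1=M  mem[L3]=88
22. P0: load  L0  bus=[-]  L0: P0=S P1=O  mem[L0]=70
23. P1: store L0 := 16  bus=[BusUpgr]  L0: P0=I P1=M  mem[L0]=70
24. P1: store L1 := 83  bus=[-]  L1: P0=I P1=M  mem[L1]=28
25. P0: load  L1  bus=[BusRd]  L1: P0=S P1=O  mem[L1]=28
26. P1: load  L3  bus=[-]  L3: P0=I P1=M  mem[L3]=88
27. P1: load  L0  bus=[-]  L0: P0=I P1=M  mem[L0]=70
28. P1: store L3 := 13  bus=[-]  L3: P0=I P1=M  mem[L3]=88
29. P0: load  L0  bus=[BusRd]  L0: P0=S P1=O  mem[L0]=70
30. P0: load  L2  bus=[-]  L2: P0=E P1=I  mem[L2]=0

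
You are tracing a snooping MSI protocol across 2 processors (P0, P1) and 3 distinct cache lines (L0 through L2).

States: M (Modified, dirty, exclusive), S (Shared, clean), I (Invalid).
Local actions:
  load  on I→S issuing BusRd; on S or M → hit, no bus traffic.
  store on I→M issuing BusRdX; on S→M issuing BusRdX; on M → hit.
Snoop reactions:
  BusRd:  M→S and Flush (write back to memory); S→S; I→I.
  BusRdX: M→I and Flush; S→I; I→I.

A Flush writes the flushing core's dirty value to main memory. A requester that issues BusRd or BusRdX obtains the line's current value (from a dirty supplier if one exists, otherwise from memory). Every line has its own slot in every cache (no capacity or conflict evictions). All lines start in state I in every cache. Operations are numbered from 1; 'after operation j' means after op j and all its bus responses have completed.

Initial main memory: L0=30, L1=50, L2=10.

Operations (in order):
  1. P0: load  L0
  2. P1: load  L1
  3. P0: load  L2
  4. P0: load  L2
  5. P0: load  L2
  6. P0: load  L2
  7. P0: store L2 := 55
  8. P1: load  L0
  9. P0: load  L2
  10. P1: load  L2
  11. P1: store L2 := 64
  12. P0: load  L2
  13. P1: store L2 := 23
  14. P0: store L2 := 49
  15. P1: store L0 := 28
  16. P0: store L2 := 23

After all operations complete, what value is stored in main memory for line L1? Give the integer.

memory[L1] = 50

step 1: P0: load  L0  ⟶  SI  (L0)  txn=BusRd  M[L0]=30
step 2: P1: load  L1  ⟶  IS  (L1)  txn=BusRd  M[L1]=50
step 3: P0: load  L2  ⟶  SI  (L2)  txn=BusRd  M[L2]=10
step 4: P0: load  L2  ⟶  SI  (L2)  txn=∅  M[L2]=10
step 5: P0: load  L2  ⟶  SI  (L2)  txn=∅  M[L2]=10
step 6: P0: load  L2  ⟶  SI  (L2)  txn=∅  M[L2]=10
step 7: P0: store L2 := 55  ⟶  MI  (L2)  txn=BusRdX  M[L2]=10
step 8: P1: load  L0  ⟶  SS  (L0)  txn=BusRd  M[L0]=30
step 9: P0: load  L2  ⟶  MI  (L2)  txn=∅  M[L2]=10
step 10: P1: load  L2  ⟶  SS  (L2)  txn=BusRd+Flush  M[L2]=55
step 11: P1: store L2 := 64  ⟶  IM  (L2)  txn=BusRdX  M[L2]=55
step 12: P0: load  L2  ⟶  SS  (L2)  txn=BusRd+Flush  M[L2]=64
step 13: P1: store L2 := 23  ⟶  IM  (L2)  txn=BusRdX  M[L2]=64
step 14: P0: store L2 := 49  ⟶  MI  (L2)  txn=BusRdX+Flush  M[L2]=23
step 15: P1: store L0 := 28  ⟶  IM  (L0)  txn=BusRdX  M[L0]=30
step 16: P0: store L2 := 23  ⟶  MI  (L2)  txn=∅  M[L2]=23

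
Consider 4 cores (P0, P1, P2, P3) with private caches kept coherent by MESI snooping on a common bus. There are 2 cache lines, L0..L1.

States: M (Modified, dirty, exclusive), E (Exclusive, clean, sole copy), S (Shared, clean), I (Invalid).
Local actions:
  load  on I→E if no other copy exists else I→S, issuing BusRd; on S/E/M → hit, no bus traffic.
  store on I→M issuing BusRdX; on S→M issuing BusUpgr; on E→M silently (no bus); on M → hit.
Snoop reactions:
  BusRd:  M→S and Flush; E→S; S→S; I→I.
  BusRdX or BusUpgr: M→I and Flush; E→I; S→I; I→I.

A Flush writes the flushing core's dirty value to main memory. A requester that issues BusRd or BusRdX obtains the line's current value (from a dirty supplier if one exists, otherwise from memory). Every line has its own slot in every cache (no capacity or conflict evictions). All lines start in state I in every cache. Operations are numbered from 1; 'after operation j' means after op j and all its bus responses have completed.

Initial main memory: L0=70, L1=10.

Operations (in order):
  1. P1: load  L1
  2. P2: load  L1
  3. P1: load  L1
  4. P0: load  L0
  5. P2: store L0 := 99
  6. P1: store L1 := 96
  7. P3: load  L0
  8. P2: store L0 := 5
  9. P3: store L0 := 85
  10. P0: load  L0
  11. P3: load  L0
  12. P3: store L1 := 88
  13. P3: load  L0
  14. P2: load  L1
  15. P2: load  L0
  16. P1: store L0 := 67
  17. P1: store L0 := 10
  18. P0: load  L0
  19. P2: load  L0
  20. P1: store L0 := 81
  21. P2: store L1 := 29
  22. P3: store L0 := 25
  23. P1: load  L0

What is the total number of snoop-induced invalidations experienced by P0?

invalidations = 3

step 1: P1: load  L1  ⟶  IEII  (L1)  txn=BusRd  M[L1]=10
step 2: P2: load  L1  ⟶  ISSI  (L1)  txn=BusRd  M[L1]=10
step 3: P1: load  L1  ⟶  ISSI  (L1)  txn=∅  M[L1]=10
step 4: P0: load  L0  ⟶  EIII  (L0)  txn=BusRd  M[L0]=70
step 5: P2: store L0 := 99  ⟶  IIMI  (L0)  txn=BusRdX  M[L0]=70
step 6: P1: store L1 := 96  ⟶  IMII  (L1)  txn=BusUpgr  M[L1]=10
step 7: P3: load  L0  ⟶  IISS  (L0)  txn=BusRd+Flush  M[L0]=99
step 8: P2: store L0 := 5  ⟶  IIMI  (L0)  txn=BusUpgr  M[L0]=99
step 9: P3: store L0 := 85  ⟶  IIIM  (L0)  txn=BusRdX+Flush  M[L0]=5
step 10: P0: load  L0  ⟶  SIIS  (L0)  txn=BusRd+Flush  M[L0]=85
step 11: P3: load  L0  ⟶  SIIS  (L0)  txn=∅  M[L0]=85
step 12: P3: store L1 := 88  ⟶  IIIM  (L1)  txn=BusRdX+Flush  M[L1]=96
step 13: P3: load  L0  ⟶  SIIS  (L0)  txn=∅  M[L0]=85
step 14: P2: load  L1  ⟶  IISS  (L1)  txn=BusRd+Flush  M[L1]=88
step 15: P2: load  L0  ⟶  SISS  (L0)  txn=BusRd  M[L0]=85
step 16: P1: store L0 := 67  ⟶  IMII  (L0)  txn=BusRdX  M[L0]=85
step 17: P1: store L0 := 10  ⟶  IMII  (L0)  txn=∅  M[L0]=85
step 18: P0: load  L0  ⟶  SSII  (L0)  txn=BusRd+Flush  M[L0]=10
step 19: P2: load  L0  ⟶  SSSI  (L0)  txn=BusRd  M[L0]=10
step 20: P1: store L0 := 81  ⟶  IMII  (L0)  txn=BusUpgr  M[L0]=10
step 21: P2: store L1 := 29  ⟶  IIMI  (L1)  txn=BusUpgr  M[L1]=88
step 22: P3: store L0 := 25  ⟶  IIIM  (L0)  txn=BusRdX+Flush  M[L0]=81
step 23: P1: load  L0  ⟶  ISIS  (L0)  txn=BusRd+Flush  M[L0]=25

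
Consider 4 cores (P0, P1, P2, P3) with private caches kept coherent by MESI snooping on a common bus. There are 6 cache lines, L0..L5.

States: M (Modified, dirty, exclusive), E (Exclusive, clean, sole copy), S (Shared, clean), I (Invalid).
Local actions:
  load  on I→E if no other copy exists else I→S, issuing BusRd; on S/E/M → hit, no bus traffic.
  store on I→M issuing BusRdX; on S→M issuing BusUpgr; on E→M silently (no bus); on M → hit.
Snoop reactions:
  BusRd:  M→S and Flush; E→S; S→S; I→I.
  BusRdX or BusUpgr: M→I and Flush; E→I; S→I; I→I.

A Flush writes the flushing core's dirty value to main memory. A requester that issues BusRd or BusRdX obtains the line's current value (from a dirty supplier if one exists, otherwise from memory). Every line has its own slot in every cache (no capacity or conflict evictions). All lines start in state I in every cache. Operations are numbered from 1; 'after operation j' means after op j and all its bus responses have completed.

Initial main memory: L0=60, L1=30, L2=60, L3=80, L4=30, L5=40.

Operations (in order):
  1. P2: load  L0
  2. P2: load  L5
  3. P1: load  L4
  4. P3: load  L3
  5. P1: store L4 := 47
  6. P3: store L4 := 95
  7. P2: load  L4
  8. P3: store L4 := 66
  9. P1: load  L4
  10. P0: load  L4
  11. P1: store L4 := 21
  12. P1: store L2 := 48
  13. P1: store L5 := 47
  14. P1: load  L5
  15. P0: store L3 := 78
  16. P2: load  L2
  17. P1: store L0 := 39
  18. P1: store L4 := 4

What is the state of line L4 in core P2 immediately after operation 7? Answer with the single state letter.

state = S

1. P2: load  L0  bus=[BusRd]  L0: P0=I P1=I P2=E P3=I  mem[L0]=60
2. P2: load  L5  bus=[BusRd]  L5: P0=I P1=I P2=E P3=I  mem[L5]=40
3. P1: load  L4  bus=[BusRd]  L4: P0=I P1=E P2=I P3=I  mem[L4]=30
4. P3: load  L3  bus=[BusRd]  L3: P0=I P1=I P2=I P3=E  mem[L3]=80
5. P1: store L4 := 47  bus=[-]  L4: P0=I P1=M P2=I P3=I  mem[L4]=30
6. P3: store L4 := 95  bus=[BusRdX,Flush]  L4: P0=I P1=I P2=I P3=M  mem[L4]=47
7. P2: load  L4  bus=[BusRd,Flush]  L4: P0=I P1=I P2=S P3=S  mem[L4]=95
8. P3: store L4 := 66  bus=[BusUpgr]  L4: P0=I P1=I P2=I P3=M  mem[L4]=95
9. P1: load  L4  bus=[BusRd,Flush]  L4: P0=I P1=S P2=I P3=S  mem[L4]=66
10. P0: load  L4  bus=[BusRd]  L4: P0=S P1=S P2=I P3=S  mem[L4]=66
11. P1: store L4 := 21  bus=[BusUpgr]  L4: P0=I P1=M P2=I P3=I  mem[L4]=66
12. P1: store L2 := 48  bus=[BusRdX]  L2: P0=I P1=M P2=I P3=I  mem[L2]=60
13. P1: store L5 := 47  bus=[BusRdX]  L5: P0=I P1=M P2=I P3=I  mem[L5]=40
14. P1: load  L5  bus=[-]  L5: P0=I P1=M P2=I P3=I  mem[L5]=40
15. P0: store L3 := 78  bus=[BusRdX]  L3: P0=M P1=I P2=I P3=I  mem[L3]=80
16. P2: load  L2  bus=[BusRd,Flush]  L2: P0=I P1=S P2=S P3=I  mem[L2]=48
17. P1: store L0 := 39  bus=[BusRdX]  L0: P0=I P1=M P2=I P3=I  mem[L0]=60
18. P1: store L4 := 4  bus=[-]  L4: P0=I P1=M P2=I P3=I  mem[L4]=66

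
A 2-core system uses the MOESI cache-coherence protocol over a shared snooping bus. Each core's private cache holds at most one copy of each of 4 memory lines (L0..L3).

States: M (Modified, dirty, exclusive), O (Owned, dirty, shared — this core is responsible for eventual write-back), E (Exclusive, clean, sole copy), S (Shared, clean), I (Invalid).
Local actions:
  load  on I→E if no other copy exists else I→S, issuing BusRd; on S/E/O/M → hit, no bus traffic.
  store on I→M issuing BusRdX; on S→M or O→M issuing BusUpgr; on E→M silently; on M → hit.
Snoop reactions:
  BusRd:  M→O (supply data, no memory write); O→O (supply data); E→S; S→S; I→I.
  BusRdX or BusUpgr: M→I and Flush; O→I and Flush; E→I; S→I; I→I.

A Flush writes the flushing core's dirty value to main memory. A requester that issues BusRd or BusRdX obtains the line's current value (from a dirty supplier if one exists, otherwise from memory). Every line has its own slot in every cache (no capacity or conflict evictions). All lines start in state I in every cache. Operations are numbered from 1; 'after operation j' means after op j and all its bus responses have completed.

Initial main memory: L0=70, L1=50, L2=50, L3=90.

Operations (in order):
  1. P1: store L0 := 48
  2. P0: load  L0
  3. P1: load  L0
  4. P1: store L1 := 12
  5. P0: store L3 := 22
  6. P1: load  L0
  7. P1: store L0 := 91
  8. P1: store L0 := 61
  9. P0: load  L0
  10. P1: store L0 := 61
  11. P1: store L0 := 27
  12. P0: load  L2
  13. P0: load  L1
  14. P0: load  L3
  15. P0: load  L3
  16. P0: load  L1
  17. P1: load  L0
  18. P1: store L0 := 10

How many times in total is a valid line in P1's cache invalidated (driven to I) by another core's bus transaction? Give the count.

[1] P1: store L0 := 48 | P0:I, P1:M(48) | bus: BusRdX
[2] P0: load  L0 | P0:S(48), P1:O(48) | bus: BusRd
[3] P1: load  L0 | P0:S(48), P1:O(48) | bus: none
[4] P1: store L1 := 12 | P0:I, P1:M(12) | bus: BusRdX
[5] P0: store L3 := 22 | P0:M(22), P1:I | bus: BusRdX
[6] P1: load  L0 | P0:S(48), P1:O(48) | bus: none
[7] P1: store L0 := 91 | P0:I, P1:M(91) | bus: BusUpgr
[8] P1: store L0 := 61 | P0:I, P1:M(61) | bus: none
[9] P0: load  L0 | P0:S(61), P1:O(61) | bus: BusRd
[10] P1: store L0 := 61 | P0:I, P1:M(61) | bus: BusUpgr
[11] P1: store L0 := 27 | P0:I, P1:M(27) | bus: none
[12] P0: load  L2 | P0:E(50), P1:I | bus: BusRd
[13] P0: load  L1 | P0:S(12), P1:O(12) | bus: BusRd
[14] P0: load  L3 | P0:M(22), P1:I | bus: none
[15] P0: load  L3 | P0:M(22), P1:I | bus: none
[16] P0: load  L1 | P0:S(12), P1:O(12) | bus: none
[17] P1: load  L0 | P0:I, P1:M(27) | bus: none
[18] P1: store L0 := 10 | P0:I, P1:M(10) | bus: none

invalidations = 0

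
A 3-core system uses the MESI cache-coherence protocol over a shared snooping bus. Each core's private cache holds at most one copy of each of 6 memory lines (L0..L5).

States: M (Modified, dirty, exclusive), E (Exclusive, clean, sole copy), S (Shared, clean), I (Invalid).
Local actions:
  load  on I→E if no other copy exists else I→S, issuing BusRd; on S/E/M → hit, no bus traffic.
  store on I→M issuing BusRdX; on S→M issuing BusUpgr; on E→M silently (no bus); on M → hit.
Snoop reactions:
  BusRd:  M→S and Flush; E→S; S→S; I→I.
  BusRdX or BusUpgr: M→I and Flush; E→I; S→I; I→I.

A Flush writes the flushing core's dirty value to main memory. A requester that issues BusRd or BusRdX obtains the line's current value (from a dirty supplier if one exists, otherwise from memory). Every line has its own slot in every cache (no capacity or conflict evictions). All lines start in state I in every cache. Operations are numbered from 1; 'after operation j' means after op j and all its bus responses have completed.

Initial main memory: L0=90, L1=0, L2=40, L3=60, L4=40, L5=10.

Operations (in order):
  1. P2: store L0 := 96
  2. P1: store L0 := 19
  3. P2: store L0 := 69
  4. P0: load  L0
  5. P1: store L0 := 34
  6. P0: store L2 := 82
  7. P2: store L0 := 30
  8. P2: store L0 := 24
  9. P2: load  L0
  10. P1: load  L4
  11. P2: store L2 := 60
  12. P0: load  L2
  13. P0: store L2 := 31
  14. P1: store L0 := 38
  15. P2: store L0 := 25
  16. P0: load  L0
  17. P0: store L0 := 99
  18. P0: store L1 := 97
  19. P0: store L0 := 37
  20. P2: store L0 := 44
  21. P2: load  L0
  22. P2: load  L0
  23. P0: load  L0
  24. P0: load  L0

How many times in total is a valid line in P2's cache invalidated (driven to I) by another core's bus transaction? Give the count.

invalidations = 5

1. P2: store L0 := 96  bus=[BusRdX]  L0: P0=I P1=I P2=M  mem[L0]=90
2. P1: store L0 := 19  bus=[BusRdX,Flush]  L0: P0=I P1=M P2=I  mem[L0]=96
3. P2: store L0 := 69  bus=[BusRdX,Flush]  L0: P0=I P1=I P2=M  mem[L0]=19
4. P0: load  L0  bus=[BusRd,Flush]  L0: P0=S P1=I P2=S  mem[L0]=69
5. P1: store L0 := 34  bus=[BusRdX]  L0: P0=I P1=M P2=I  mem[L0]=69
6. P0: store L2 := 82  bus=[BusRdX]  L2: P0=M P1=I P2=I  mem[L2]=40
7. P2: store L0 := 30  bus=[BusRdX,Flush]  L0: P0=I P1=I P2=M  mem[L0]=34
8. P2: store L0 := 24  bus=[-]  L0: P0=I P1=I P2=M  mem[L0]=34
9. P2: load  L0  bus=[-]  L0: P0=I P1=I P2=M  mem[L0]=34
10. P1: load  L4  bus=[BusRd]  L4: P0=I P1=E P2=I  mem[L4]=40
11. P2: store L2 := 60  bus=[BusRdX,Flush]  L2: P0=I P1=I P2=M  mem[L2]=82
12. P0: load  L2  bus=[BusRd,Flush]  L2: P0=S P1=I P2=S  mem[L2]=60
13. P0: store L2 := 31  bus=[BusUpgr]  L2: P0=M P1=I P2=I  mem[L2]=60
14. P1: store L0 := 38  bus=[BusRdX,Flush]  L0: P0=I P1=M P2=I  mem[L0]=24
15. P2: store L0 := 25  bus=[BusRdX,Flush]  L0: P0=I P1=I P2=M  mem[L0]=38
16. P0: load  L0  bus=[BusRd,Flush]  L0: P0=S P1=I P2=S  mem[L0]=25
17. P0: store L0 := 99  bus=[BusUpgr]  L0: P0=M P1=I P2=I  mem[L0]=25
18. P0: store L1 := 97  bus=[BusRdX]  L1: P0=M P1=I P2=I  mem[L1]=0
19. P0: store L0 := 37  bus=[-]  L0: P0=M P1=I P2=I  mem[L0]=25
20. P2: store L0 := 44  bus=[BusRdX,Flush]  L0: P0=I P1=I P2=M  mem[L0]=37
21. P2: load  L0  bus=[-]  L0: P0=I P1=I P2=M  mem[L0]=37
22. P2: load  L0  bus=[-]  L0: P0=I P1=I P2=M  mem[L0]=37
23. P0: load  L0  bus=[BusRd,Flush]  L0: P0=S P1=I P2=S  mem[L0]=44
24. P0: load  L0  bus=[-]  L0: P0=S P1=I P2=S  mem[L0]=44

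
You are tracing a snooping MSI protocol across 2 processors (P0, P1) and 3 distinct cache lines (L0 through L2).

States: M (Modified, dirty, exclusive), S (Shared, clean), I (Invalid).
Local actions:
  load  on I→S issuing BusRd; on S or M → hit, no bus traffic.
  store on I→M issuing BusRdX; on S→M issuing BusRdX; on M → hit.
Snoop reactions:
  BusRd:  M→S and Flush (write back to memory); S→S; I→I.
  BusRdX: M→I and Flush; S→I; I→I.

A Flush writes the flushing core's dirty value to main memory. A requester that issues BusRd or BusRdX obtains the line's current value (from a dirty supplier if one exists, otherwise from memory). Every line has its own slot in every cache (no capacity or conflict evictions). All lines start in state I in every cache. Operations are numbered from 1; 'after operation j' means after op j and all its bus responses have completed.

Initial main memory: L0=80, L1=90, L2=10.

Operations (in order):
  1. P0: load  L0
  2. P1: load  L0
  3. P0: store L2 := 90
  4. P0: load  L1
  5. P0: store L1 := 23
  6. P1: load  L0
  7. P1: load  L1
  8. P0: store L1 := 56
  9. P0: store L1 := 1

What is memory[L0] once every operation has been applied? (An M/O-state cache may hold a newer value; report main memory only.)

step 1: P0: load  L0  ⟶  SI  (L0)  txn=BusRd  M[L0]=80
step 2: P1: load  L0  ⟶  SS  (L0)  txn=BusRd  M[L0]=80
step 3: P0: store L2 := 90  ⟶  MI  (L2)  txn=BusRdX  M[L2]=10
step 4: P0: load  L1  ⟶  SI  (L1)  txn=BusRd  M[L1]=90
step 5: P0: store L1 := 23  ⟶  MI  (L1)  txn=BusRdX  M[L1]=90
step 6: P1: load  L0  ⟶  SS  (L0)  txn=∅  M[L0]=80
step 7: P1: load  L1  ⟶  SS  (L1)  txn=BusRd+Flush  M[L1]=23
step 8: P0: store L1 := 56  ⟶  MI  (L1)  txn=BusRdX  M[L1]=23
step 9: P0: store L1 := 1  ⟶  MI  (L1)  txn=∅  M[L1]=23

memory[L0] = 80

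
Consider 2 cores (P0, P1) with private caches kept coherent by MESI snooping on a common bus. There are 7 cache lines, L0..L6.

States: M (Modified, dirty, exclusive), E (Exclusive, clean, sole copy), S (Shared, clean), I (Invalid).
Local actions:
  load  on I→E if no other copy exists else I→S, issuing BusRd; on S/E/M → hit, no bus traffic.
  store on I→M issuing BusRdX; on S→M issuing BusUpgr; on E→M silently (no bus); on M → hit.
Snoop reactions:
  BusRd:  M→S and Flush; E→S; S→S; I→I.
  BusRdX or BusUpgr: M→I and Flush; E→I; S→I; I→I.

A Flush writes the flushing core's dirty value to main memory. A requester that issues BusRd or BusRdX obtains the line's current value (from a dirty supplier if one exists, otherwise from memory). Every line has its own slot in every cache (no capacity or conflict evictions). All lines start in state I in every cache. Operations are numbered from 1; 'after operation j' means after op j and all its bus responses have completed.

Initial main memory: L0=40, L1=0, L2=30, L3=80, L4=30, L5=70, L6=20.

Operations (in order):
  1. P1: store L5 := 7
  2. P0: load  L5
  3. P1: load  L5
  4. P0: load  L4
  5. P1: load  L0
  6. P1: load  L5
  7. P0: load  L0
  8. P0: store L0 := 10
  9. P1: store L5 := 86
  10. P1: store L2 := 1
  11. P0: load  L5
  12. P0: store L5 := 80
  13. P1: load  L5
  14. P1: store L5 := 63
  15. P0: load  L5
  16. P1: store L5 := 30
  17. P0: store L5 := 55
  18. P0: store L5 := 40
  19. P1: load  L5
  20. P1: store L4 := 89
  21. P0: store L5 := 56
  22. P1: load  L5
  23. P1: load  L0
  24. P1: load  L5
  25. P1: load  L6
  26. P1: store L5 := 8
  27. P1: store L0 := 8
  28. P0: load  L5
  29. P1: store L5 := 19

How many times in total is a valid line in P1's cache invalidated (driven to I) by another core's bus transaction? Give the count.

  op1 P1: store L5 := 7 → I/M on L5; bus BusRdX; mem=70
  op2 P0: load  L5 → S/S on L5; bus BusRd Flush; mem=7
  op3 P1: load  L5 → S/S on L5; bus (none); mem=7
  op4 P0: load  L4 → E/I on L4; bus BusRd; mem=30
  op5 P1: load  L0 → I/E on L0; bus BusRd; mem=40
  op6 P1: load  L5 → S/S on L5; bus (none); mem=7
  op7 P0: load  L0 → S/S on L0; bus BusRd; mem=40
  op8 P0: store L0 := 10 → M/I on L0; bus BusUpgr; mem=40
  op9 P1: store L5 := 86 → I/M on L5; bus BusUpgr; mem=7
  op10 P1: store L2 := 1 → I/M on L2; bus BusRdX; mem=30
  op11 P0: load  L5 → S/S on L5; bus BusRd Flush; mem=86
  op12 P0: store L5 := 80 → M/I on L5; bus BusUpgr; mem=86
  op13 P1: load  L5 → S/S on L5; bus BusRd Flush; mem=80
  op14 P1: store L5 := 63 → I/M on L5; bus BusUpgr; mem=80
  op15 P0: load  L5 → S/S on L5; bus BusRd Flush; mem=63
  op16 P1: store L5 := 30 → I/M on L5; bus BusUpgr; mem=63
  op17 P0: store L5 := 55 → M/I on L5; bus BusRdX Flush; mem=30
  op18 P0: store L5 := 40 → M/I on L5; bus (none); mem=30
  op19 P1: load  L5 → S/S on L5; bus BusRd Flush; mem=40
  op20 P1: store L4 := 89 → I/M on L4; bus BusRdX; mem=30
  op21 P0: store L5 := 56 → M/I on L5; bus BusUpgr; mem=40
  op22 P1: load  L5 → S/S on L5; bus BusRd Flush; mem=56
  op23 P1: load  L0 → S/S on L0; bus BusRd Flush; mem=10
  op24 P1: load  L5 → S/S on L5; bus (none); mem=56
  op25 P1: load  L6 → I/E on L6; bus BusRd; mem=20
  op26 P1: store L5 := 8 → I/M on L5; bus BusUpgr; mem=56
  op27 P1: store L0 := 8 → I/M on L0; bus BusUpgr; mem=10
  op28 P0: load  L5 → S/S on L5; bus BusRd Flush; mem=8
  op29 P1: store L5 := 19 → I/M on L5; bus BusUpgr; mem=8

invalidations = 4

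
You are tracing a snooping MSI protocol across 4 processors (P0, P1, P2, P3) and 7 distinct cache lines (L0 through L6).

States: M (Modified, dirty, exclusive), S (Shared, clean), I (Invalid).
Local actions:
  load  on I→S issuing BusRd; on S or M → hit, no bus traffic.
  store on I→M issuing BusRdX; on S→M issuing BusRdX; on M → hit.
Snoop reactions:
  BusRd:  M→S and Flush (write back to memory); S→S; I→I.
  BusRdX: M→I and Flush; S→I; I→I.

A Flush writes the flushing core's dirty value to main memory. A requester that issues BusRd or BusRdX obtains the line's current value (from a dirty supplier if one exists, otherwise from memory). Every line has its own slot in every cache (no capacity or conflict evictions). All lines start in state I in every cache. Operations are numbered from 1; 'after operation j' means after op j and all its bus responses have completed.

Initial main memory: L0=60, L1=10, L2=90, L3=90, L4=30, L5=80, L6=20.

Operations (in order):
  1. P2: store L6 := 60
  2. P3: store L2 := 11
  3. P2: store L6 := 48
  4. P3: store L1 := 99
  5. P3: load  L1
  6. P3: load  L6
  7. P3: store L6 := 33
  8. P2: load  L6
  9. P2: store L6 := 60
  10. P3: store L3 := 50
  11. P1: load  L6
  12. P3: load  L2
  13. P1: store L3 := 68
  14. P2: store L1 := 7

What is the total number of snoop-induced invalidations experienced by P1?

[1] P2: store L6 := 60 | P0:I, P1:I, P2:M(60), P3:I | bus: BusRdX
[2] P3: store L2 := 11 | P0:I, P1:I, P2:I, P3:M(11) | bus: BusRdX
[3] P2: store L6 := 48 | P0:I, P1:I, P2:M(48), P3:I | bus: none
[4] P3: store L1 := 99 | P0:I, P1:I, P2:I, P3:M(99) | bus: BusRdX
[5] P3: load  L1 | P0:I, P1:I, P2:I, P3:M(99) | bus: none
[6] P3: load  L6 | P0:I, P1:I, P2:S(48), P3:S(48) | bus: BusRd,Flush
[7] P3: store L6 := 33 | P0:I, P1:I, P2:I, P3:M(33) | bus: BusRdX
[8] P2: load  L6 | P0:I, P1:I, P2:S(33), P3:S(33) | bus: BusRd,Flush
[9] P2: store L6 := 60 | P0:I, P1:I, P2:M(60), P3:I | bus: BusRdX
[10] P3: store L3 := 50 | P0:I, P1:I, P2:I, P3:M(50) | bus: BusRdX
[11] P1: load  L6 | P0:I, P1:S(60), P2:S(60), P3:I | bus: BusRd,Flush
[12] P3: load  L2 | P0:I, P1:I, P2:I, P3:M(11) | bus: none
[13] P1: store L3 := 68 | P0:I, P1:M(68), P2:I, P3:I | bus: BusRdX,Flush
[14] P2: store L1 := 7 | P0:I, P1:I, P2:M(7), P3:I | bus: BusRdX,Flush

invalidations = 0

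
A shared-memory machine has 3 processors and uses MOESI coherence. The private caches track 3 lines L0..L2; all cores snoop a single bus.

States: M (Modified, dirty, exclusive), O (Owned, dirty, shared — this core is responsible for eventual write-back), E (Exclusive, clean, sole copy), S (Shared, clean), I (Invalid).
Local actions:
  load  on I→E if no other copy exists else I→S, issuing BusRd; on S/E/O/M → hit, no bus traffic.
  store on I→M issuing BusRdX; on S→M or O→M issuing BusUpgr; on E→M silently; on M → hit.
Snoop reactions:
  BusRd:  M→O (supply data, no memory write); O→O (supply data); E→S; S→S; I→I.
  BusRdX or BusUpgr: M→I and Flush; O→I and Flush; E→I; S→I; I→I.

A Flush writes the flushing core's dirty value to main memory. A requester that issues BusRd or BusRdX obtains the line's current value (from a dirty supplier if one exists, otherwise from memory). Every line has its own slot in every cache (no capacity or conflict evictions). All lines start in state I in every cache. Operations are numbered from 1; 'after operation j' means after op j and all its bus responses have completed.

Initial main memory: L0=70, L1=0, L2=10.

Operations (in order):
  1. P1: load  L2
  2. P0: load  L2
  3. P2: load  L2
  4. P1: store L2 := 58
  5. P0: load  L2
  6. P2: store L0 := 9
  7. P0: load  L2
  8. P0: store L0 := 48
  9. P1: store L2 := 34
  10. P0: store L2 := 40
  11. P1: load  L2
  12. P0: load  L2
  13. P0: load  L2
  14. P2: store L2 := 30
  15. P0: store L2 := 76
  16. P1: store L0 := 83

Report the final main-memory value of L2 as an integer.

memory[L2] = 30

[1] P1: load  L2 | P0:I, P1:E(10), P2:I | bus: BusRd
[2] P0: load  L2 | P0:S(10), P1:S(10), P2:I | bus: BusRd
[3] P2: load  L2 | P0:S(10), P1:S(10), P2:S(10) | bus: BusRd
[4] P1: store L2 := 58 | P0:I, P1:M(58), P2:I | bus: BusUpgr
[5] P0: load  L2 | P0:S(58), P1:O(58), P2:I | bus: BusRd
[6] P2: store L0 := 9 | P0:I, P1:I, P2:M(9) | bus: BusRdX
[7] P0: load  L2 | P0:S(58), P1:O(58), P2:I | bus: none
[8] P0: store L0 := 48 | P0:M(48), P1:I, P2:I | bus: BusRdX,Flush
[9] P1: store L2 := 34 | P0:I, P1:M(34), P2:I | bus: BusUpgr
[10] P0: store L2 := 40 | P0:M(40), P1:I, P2:I | bus: BusRdX,Flush
[11] P1: load  L2 | P0:O(40), P1:S(40), P2:I | bus: BusRd
[12] P0: load  L2 | P0:O(40), P1:S(40), P2:I | bus: none
[13] P0: load  L2 | P0:O(40), P1:S(40), P2:I | bus: none
[14] P2: store L2 := 30 | P0:I, P1:I, P2:M(30) | bus: BusRdX,Flush
[15] P0: store L2 := 76 | P0:M(76), P1:I, P2:I | bus: BusRdX,Flush
[16] P1: store L0 := 83 | P0:I, P1:M(83), P2:I | bus: BusRdX,Flush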